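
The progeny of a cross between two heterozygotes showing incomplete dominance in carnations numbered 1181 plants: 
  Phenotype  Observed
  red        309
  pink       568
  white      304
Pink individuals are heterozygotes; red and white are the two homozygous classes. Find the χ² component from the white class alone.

0.259

With incomplete dominance, a heterozygote × heterozygote cross gives a 1:2:1 phenotypic ratio.
The 1:2:1 ratio has 4 parts, so with N = 1181 the expected counts are:
  red: 1181 × 1/4 = 295.25
  pink: 1181 × 2/4 = 590.5
  white: 1181 × 1/4 = 295.25
Contribution of white: (304 − 295.25)² / 295.25 = 0.2593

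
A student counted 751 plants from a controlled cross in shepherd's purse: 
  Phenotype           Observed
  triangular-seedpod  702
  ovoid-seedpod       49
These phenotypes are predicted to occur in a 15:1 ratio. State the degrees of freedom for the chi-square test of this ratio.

1

A goodness-of-fit test with 2 phenotype classes has df = 2 − 1 = 1.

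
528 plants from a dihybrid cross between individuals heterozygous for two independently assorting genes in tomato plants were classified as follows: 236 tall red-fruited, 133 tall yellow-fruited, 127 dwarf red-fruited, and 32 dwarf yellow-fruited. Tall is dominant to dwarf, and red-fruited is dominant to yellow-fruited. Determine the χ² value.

32.155

A dihybrid F₂ with independent assortment and complete dominance at both loci gives a 9:3:3:1 phenotypic ratio.
Expected counts for N = 528 under a 9:3:3:1 ratio (total parts = 16):
  tall red-fruited: 528 × 9/16 = 297
  tall yellow-fruited: 528 × 3/16 = 99
  dwarf red-fruited: 528 × 3/16 = 99
  dwarf yellow-fruited: 528 × 1/16 = 33
χ² = Σ (O − E)² / E
  tall red-fruited: (236 − 297)² / 297 = 12.5286
  tall yellow-fruited: (133 − 99)² / 99 = 11.6768
  dwarf red-fruited: (127 − 99)² / 99 = 7.9192
  dwarf yellow-fruited: (32 − 33)² / 33 = 0.0303
χ² = 12.5286 + 11.6768 + 7.9192 + 0.0303 = 32.1549 ≈ 32.155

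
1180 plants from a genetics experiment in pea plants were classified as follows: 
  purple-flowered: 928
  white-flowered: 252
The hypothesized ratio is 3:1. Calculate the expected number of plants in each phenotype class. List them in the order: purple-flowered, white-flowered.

The 3:1 ratio has 4 parts, so with N = 1180 the expected counts are:
  purple-flowered: 1180 × 3/4 = 885
  white-flowered: 1180 × 1/4 = 295

885, 295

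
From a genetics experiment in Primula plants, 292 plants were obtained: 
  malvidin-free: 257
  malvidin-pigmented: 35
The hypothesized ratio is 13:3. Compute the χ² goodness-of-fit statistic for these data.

8.769

Under the 13:3 hypothesis (Σ ratio = 16, N = 292):
  malvidin-free: 292 × 13/16 = 237.25
  malvidin-pigmented: 292 × 3/16 = 54.75
χ² = Σ (O − E)² / E
  malvidin-free: (257 − 237.25)² / 237.25 = 1.6441
  malvidin-pigmented: (35 − 54.75)² / 54.75 = 7.1244
χ² = 1.6441 + 7.1244 = 8.7685 ≈ 8.769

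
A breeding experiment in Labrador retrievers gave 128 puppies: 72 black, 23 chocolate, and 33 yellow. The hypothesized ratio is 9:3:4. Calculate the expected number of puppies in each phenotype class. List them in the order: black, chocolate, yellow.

72, 24, 32

Total ratio parts = 16. Expected numbers out of 128:
  black: 128 × 9/16 = 72
  chocolate: 128 × 3/16 = 24
  yellow: 128 × 4/16 = 32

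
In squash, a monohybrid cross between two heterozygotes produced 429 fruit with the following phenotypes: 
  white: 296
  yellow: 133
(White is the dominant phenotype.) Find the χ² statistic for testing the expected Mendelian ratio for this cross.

For a monohybrid cross between heterozygotes with complete dominance, the expected phenotypic ratio is 3:1.
The 3:1 ratio has 4 parts, so with N = 429 the expected counts are:
  white: 429 × 3/4 = 321.75
  yellow: 429 × 1/4 = 107.25
χ² = Σ (O − E)² / E
  white: (296 − 321.75)² / 321.75 = 2.0608
  yellow: (133 − 107.25)² / 107.25 = 6.1824
χ² = 2.0608 + 6.1824 = 8.2432 ≈ 8.243

8.243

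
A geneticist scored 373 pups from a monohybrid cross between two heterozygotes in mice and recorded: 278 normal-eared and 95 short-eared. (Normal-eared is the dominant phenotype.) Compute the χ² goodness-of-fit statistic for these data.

For a monohybrid cross between heterozygotes with complete dominance, the expected phenotypic ratio is 3:1.
Total ratio parts = 4. Expected numbers out of 373:
  normal-eared: 373 × 3/4 = 279.75
  short-eared: 373 × 1/4 = 93.25
χ² = Σ (O − E)² / E
  normal-eared: (278 − 279.75)² / 279.75 = 0.0109
  short-eared: (95 − 93.25)² / 93.25 = 0.0328
χ² = 0.0109 + 0.0328 = 0.0437 ≈ 0.044

0.044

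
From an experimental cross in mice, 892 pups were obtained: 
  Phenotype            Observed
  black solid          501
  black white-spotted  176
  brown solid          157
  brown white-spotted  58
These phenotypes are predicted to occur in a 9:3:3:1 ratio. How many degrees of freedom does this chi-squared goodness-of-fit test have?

3

A goodness-of-fit test with 4 phenotype classes has df = 4 − 1 = 3.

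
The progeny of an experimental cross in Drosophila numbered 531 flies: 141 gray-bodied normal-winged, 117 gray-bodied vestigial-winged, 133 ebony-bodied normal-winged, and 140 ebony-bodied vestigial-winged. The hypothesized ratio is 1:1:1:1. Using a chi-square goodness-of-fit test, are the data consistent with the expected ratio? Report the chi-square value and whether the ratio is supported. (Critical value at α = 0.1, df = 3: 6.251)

2.778; consistent

Under the 1:1:1:1 hypothesis (Σ ratio = 4, N = 531):
  gray-bodied normal-winged: 531 × 1/4 = 132.75
  gray-bodied vestigial-winged: 531 × 1/4 = 132.75
  ebony-bodied normal-winged: 531 × 1/4 = 132.75
  ebony-bodied vestigial-winged: 531 × 1/4 = 132.75
χ² = Σ (O − E)² / E
  gray-bodied normal-winged: (141 − 132.75)² / 132.75 = 0.5127
  gray-bodied vestigial-winged: (117 − 132.75)² / 132.75 = 1.8686
  ebony-bodied normal-winged: (133 − 132.75)² / 132.75 = 0.0005
  ebony-bodied vestigial-winged: (140 − 132.75)² / 132.75 = 0.3960
χ² = 0.5127 + 1.8686 + 0.0005 + 0.3960 = 2.7778 ≈ 2.778
Degrees of freedom = 4 − 1 = 3; critical value at α = 0.1 is 6.251.
Since 2.778 < 6.251, we fail to reject the null hypothesis — the data are consistent with the 1:1:1:1 ratio.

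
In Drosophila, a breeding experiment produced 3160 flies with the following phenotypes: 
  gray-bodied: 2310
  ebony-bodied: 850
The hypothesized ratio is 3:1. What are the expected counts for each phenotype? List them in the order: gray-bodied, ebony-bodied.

Expected counts for N = 3160 under a 3:1 ratio (total parts = 4):
  gray-bodied: 3160 × 3/4 = 2370
  ebony-bodied: 3160 × 1/4 = 790

2370, 790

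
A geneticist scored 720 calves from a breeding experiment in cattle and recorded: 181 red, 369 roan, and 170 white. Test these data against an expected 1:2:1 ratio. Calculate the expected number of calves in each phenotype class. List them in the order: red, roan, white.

180, 360, 180

The 1:2:1 ratio has 4 parts, so with N = 720 the expected counts are:
  red: 720 × 1/4 = 180
  roan: 720 × 2/4 = 360
  white: 720 × 1/4 = 180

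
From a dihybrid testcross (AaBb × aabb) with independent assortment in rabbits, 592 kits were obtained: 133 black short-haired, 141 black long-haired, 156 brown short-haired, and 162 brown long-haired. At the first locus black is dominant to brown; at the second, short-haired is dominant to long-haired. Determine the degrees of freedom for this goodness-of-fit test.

3

A dihybrid testcross with independent assortment gives a 1:1:1:1 ratio.
A goodness-of-fit test with 4 phenotype classes has df = 4 − 1 = 3.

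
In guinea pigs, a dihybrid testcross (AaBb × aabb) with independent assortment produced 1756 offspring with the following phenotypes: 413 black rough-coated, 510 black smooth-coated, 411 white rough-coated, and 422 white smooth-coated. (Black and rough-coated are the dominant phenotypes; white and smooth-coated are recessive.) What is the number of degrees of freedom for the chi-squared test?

A dihybrid testcross with independent assortment gives a 1:1:1:1 ratio.
A goodness-of-fit test with 4 phenotype classes has df = 4 − 1 = 3.

3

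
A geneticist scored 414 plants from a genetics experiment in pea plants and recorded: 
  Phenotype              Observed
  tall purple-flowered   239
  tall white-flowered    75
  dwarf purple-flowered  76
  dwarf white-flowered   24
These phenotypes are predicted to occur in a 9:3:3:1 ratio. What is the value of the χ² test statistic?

The 9:3:3:1 ratio has 16 parts, so with N = 414 the expected counts are:
  tall purple-flowered: 414 × 9/16 = 232.875
  tall white-flowered: 414 × 3/16 = 77.625
  dwarf purple-flowered: 414 × 3/16 = 77.625
  dwarf white-flowered: 414 × 1/16 = 25.875
χ² = Σ (O − E)² / E
  tall purple-flowered: (239 − 232.875)² / 232.875 = 0.1611
  tall white-flowered: (75 − 77.625)² / 77.625 = 0.0888
  dwarf purple-flowered: (76 − 77.625)² / 77.625 = 0.0340
  dwarf white-flowered: (24 − 25.875)² / 25.875 = 0.1359
χ² = 0.1611 + 0.0888 + 0.0340 + 0.1359 = 0.4198 ≈ 0.420

0.420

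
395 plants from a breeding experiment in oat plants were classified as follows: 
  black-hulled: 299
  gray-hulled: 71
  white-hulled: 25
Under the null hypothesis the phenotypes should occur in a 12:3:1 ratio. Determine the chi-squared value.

Expected counts for N = 395 under a 12:3:1 ratio (total parts = 16):
  black-hulled: 395 × 12/16 = 296.25
  gray-hulled: 395 × 3/16 = 74.0625
  white-hulled: 395 × 1/16 = 24.6875
χ² = Σ (O − E)² / E
  black-hulled: (299 − 296.25)² / 296.25 = 0.0255
  gray-hulled: (71 − 74.0625)² / 74.0625 = 0.1266
  white-hulled: (25 − 24.6875)² / 24.6875 = 0.0040
χ² = 0.0255 + 0.1266 + 0.0040 = 0.1561 ≈ 0.156

0.156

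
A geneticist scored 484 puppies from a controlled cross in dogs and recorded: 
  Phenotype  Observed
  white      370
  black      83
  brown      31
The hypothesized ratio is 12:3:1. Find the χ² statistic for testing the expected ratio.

Total ratio parts = 16. Expected numbers out of 484:
  white: 484 × 12/16 = 363
  black: 484 × 3/16 = 90.75
  brown: 484 × 1/16 = 30.25
χ² = Σ (O − E)² / E
  white: (370 − 363)² / 363 = 0.1350
  black: (83 − 90.75)² / 90.75 = 0.6618
  brown: (31 − 30.25)² / 30.25 = 0.0186
χ² = 0.1350 + 0.6618 + 0.0186 = 0.8154 ≈ 0.815

0.815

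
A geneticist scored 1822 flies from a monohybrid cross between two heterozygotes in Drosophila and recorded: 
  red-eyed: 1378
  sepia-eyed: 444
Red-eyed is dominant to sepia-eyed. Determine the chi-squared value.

For a monohybrid cross between heterozygotes with complete dominance, the expected phenotypic ratio is 3:1.
Total ratio parts = 4. Expected numbers out of 1822:
  red-eyed: 1822 × 3/4 = 1366.5
  sepia-eyed: 1822 × 1/4 = 455.5
χ² = Σ (O − E)² / E
  red-eyed: (1378 − 1366.5)² / 1366.5 = 0.0968
  sepia-eyed: (444 − 455.5)² / 455.5 = 0.2903
χ² = 0.0968 + 0.2903 = 0.3871 ≈ 0.387

0.387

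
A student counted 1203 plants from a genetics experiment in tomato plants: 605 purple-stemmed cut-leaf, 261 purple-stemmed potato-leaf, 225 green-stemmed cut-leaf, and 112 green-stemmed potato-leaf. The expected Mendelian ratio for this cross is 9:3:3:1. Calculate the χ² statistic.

31.187

Expected counts for N = 1203 under a 9:3:3:1 ratio (total parts = 16):
  purple-stemmed cut-leaf: 1203 × 9/16 = 676.6875
  purple-stemmed potato-leaf: 1203 × 3/16 = 225.5625
  green-stemmed cut-leaf: 1203 × 3/16 = 225.5625
  green-stemmed potato-leaf: 1203 × 1/16 = 75.1875
χ² = Σ (O − E)² / E
  purple-stemmed cut-leaf: (605 − 676.6875)² / 676.6875 = 7.5945
  purple-stemmed potato-leaf: (261 − 225.5625)² / 225.5625 = 5.5675
  green-stemmed cut-leaf: (225 − 225.5625)² / 225.5625 = 0.0014
  green-stemmed potato-leaf: (112 − 75.1875)² / 75.1875 = 18.0237
χ² = 7.5945 + 5.5675 + 0.0014 + 18.0237 = 31.1871 ≈ 31.187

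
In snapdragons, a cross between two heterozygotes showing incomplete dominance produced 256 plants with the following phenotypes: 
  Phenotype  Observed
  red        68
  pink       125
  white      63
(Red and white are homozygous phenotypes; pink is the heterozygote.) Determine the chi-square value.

0.336

With incomplete dominance, a heterozygote × heterozygote cross gives a 1:2:1 phenotypic ratio.
Under the 1:2:1 hypothesis (Σ ratio = 4, N = 256):
  red: 256 × 1/4 = 64
  pink: 256 × 2/4 = 128
  white: 256 × 1/4 = 64
χ² = Σ (O − E)² / E
  red: (68 − 64)² / 64 = 0.2500
  pink: (125 − 128)² / 128 = 0.0703
  white: (63 − 64)² / 64 = 0.0156
χ² = 0.2500 + 0.0703 + 0.0156 = 0.3359 ≈ 0.336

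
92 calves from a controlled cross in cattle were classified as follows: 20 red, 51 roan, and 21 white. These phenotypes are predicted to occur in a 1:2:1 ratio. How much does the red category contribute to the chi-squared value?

Expected counts for N = 92 under a 1:2:1 ratio (total parts = 4):
  red: 92 × 1/4 = 23
  roan: 92 × 2/4 = 46
  white: 92 × 1/4 = 23
Contribution of red: (20 − 23)² / 23 = 0.3913

0.391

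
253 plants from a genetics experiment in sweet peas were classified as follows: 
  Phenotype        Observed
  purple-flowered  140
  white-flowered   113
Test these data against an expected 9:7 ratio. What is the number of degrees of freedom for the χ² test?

A goodness-of-fit test with 2 phenotype classes has df = 2 − 1 = 1.

1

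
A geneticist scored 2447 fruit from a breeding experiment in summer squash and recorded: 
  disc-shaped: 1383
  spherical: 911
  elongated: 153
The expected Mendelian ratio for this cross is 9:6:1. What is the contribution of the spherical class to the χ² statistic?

Under the 9:6:1 hypothesis (Σ ratio = 16, N = 2447):
  disc-shaped: 2447 × 9/16 = 1376.4375
  spherical: 2447 × 6/16 = 917.625
  elongated: 2447 × 1/16 = 152.9375
Contribution of spherical: (911 − 917.625)² / 917.625 = 0.0478

0.048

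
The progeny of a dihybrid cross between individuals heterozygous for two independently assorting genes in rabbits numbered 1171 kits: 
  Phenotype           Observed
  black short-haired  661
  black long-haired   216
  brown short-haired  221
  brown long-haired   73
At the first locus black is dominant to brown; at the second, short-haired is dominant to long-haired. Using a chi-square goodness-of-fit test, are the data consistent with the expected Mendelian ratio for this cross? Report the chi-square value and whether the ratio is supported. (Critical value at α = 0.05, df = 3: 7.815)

0.076; consistent

A dihybrid F₂ with independent assortment and complete dominance at both loci gives a 9:3:3:1 phenotypic ratio.
Expected counts for N = 1171 under a 9:3:3:1 ratio (total parts = 16):
  black short-haired: 1171 × 9/16 = 658.6875
  black long-haired: 1171 × 3/16 = 219.5625
  brown short-haired: 1171 × 3/16 = 219.5625
  brown long-haired: 1171 × 1/16 = 73.1875
χ² = Σ (O − E)² / E
  black short-haired: (661 − 658.6875)² / 658.6875 = 0.0081
  black long-haired: (216 − 219.5625)² / 219.5625 = 0.0578
  brown short-haired: (221 − 219.5625)² / 219.5625 = 0.0094
  brown long-haired: (73 − 73.1875)² / 73.1875 = 0.0005
χ² = 0.0081 + 0.0578 + 0.0094 + 0.0005 = 0.0758 ≈ 0.076
Degrees of freedom = 4 − 1 = 3; critical value at α = 0.05 is 7.815.
Since 0.076 < 7.815, we fail to reject the null hypothesis — the data are consistent with the 9:3:3:1 ratio.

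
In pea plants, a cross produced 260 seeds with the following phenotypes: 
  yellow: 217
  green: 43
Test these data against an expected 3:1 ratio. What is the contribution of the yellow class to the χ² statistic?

The 3:1 ratio has 4 parts, so with N = 260 the expected counts are:
  yellow: 260 × 3/4 = 195
  green: 260 × 1/4 = 65
Contribution of yellow: (217 − 195)² / 195 = 2.4821

2.482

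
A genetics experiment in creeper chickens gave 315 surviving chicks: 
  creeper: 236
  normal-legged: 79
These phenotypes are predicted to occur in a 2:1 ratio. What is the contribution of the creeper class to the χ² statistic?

3.219

Total ratio parts = 3. Expected numbers out of 315:
  creeper: 315 × 2/3 = 210
  normal-legged: 315 × 1/3 = 105
Contribution of creeper: (236 − 210)² / 210 = 3.2190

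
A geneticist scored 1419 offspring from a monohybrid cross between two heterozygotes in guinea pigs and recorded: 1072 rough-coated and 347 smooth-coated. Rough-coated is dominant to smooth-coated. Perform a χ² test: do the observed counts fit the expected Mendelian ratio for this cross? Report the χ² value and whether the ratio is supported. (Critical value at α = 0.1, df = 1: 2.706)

0.226; consistent

For a monohybrid cross between heterozygotes with complete dominance, the expected phenotypic ratio is 3:1.
Under the 3:1 hypothesis (Σ ratio = 4, N = 1419):
  rough-coated: 1419 × 3/4 = 1064.25
  smooth-coated: 1419 × 1/4 = 354.75
χ² = Σ (O − E)² / E
  rough-coated: (1072 − 1064.25)² / 1064.25 = 0.0564
  smooth-coated: (347 − 354.75)² / 354.75 = 0.1693
χ² = 0.0564 + 0.1693 = 0.2257 ≈ 0.226
Degrees of freedom = 2 − 1 = 1; critical value at α = 0.1 is 2.706.
Since 0.226 < 2.706, we fail to reject the null hypothesis — the data are consistent with the 3:1 ratio.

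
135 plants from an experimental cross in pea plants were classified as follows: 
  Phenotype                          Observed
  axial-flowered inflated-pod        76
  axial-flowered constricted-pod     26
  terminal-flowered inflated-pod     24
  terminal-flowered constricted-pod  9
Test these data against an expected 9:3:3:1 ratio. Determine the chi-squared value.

Under the 9:3:3:1 hypothesis (Σ ratio = 16, N = 135):
  axial-flowered inflated-pod: 135 × 9/16 = 75.9375
  axial-flowered constricted-pod: 135 × 3/16 = 25.3125
  terminal-flowered inflated-pod: 135 × 3/16 = 25.3125
  terminal-flowered constricted-pod: 135 × 1/16 = 8.4375
χ² = Σ (O − E)² / E
  axial-flowered inflated-pod: (76 − 75.9375)² / 75.9375 = 0.0001
  axial-flowered constricted-pod: (26 − 25.3125)² / 25.3125 = 0.0187
  terminal-flowered inflated-pod: (24 − 25.3125)² / 25.3125 = 0.0681
  terminal-flowered constricted-pod: (9 − 8.4375)² / 8.4375 = 0.0375
χ² = 0.0001 + 0.0187 + 0.0681 + 0.0375 = 0.1244 ≈ 0.124

0.124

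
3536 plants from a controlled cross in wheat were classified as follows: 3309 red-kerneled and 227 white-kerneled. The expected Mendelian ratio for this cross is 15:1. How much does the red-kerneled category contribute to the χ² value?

0.011

Under the 15:1 hypothesis (Σ ratio = 16, N = 3536):
  red-kerneled: 3536 × 15/16 = 3315
  white-kerneled: 3536 × 1/16 = 221
Contribution of red-kerneled: (3309 − 3315)² / 3315 = 0.0109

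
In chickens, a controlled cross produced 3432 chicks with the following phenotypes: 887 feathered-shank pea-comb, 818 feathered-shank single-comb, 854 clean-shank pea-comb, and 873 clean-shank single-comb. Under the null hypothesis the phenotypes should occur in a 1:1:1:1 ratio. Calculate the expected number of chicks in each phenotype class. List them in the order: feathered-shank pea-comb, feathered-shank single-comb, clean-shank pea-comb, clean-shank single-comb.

The 1:1:1:1 ratio has 4 parts, so with N = 3432 the expected counts are:
  feathered-shank pea-comb: 3432 × 1/4 = 858
  feathered-shank single-comb: 3432 × 1/4 = 858
  clean-shank pea-comb: 3432 × 1/4 = 858
  clean-shank single-comb: 3432 × 1/4 = 858

858, 858, 858, 858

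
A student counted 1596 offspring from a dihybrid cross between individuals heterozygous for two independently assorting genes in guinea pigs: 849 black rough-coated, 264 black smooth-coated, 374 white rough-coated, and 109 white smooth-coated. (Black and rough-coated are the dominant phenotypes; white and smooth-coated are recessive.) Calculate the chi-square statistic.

26.329

A dihybrid F₂ with independent assortment and complete dominance at both loci gives a 9:3:3:1 phenotypic ratio.
The 9:3:3:1 ratio has 16 parts, so with N = 1596 the expected counts are:
  black rough-coated: 1596 × 9/16 = 897.75
  black smooth-coated: 1596 × 3/16 = 299.25
  white rough-coated: 1596 × 3/16 = 299.25
  white smooth-coated: 1596 × 1/16 = 99.75
χ² = Σ (O − E)² / E
  black rough-coated: (849 − 897.75)² / 897.75 = 2.6472
  black smooth-coated: (264 − 299.25)² / 299.25 = 4.1523
  white rough-coated: (374 − 299.25)² / 299.25 = 18.6719
  white smooth-coated: (109 − 99.75)² / 99.75 = 0.8578
χ² = 2.6472 + 4.1523 + 18.6719 + 0.8578 = 26.3292 ≈ 26.329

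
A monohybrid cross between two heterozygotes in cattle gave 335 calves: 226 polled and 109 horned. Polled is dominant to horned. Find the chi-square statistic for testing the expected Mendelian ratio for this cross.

For a monohybrid cross between heterozygotes with complete dominance, the expected phenotypic ratio is 3:1.
Expected counts for N = 335 under a 3:1 ratio (total parts = 4):
  polled: 335 × 3/4 = 251.25
  horned: 335 × 1/4 = 83.75
χ² = Σ (O − E)² / E
  polled: (226 − 251.25)² / 251.25 = 2.5376
  horned: (109 − 83.75)² / 83.75 = 7.6127
χ² = 2.5376 + 7.6127 = 10.1503 ≈ 10.150

10.150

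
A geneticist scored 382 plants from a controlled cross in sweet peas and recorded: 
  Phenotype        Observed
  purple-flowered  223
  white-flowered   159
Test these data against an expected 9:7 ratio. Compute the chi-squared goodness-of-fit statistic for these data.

Total ratio parts = 16. Expected numbers out of 382:
  purple-flowered: 382 × 9/16 = 214.875
  white-flowered: 382 × 7/16 = 167.125
χ² = Σ (O − E)² / E
  purple-flowered: (223 − 214.875)² / 214.875 = 0.3072
  white-flowered: (159 − 167.125)² / 167.125 = 0.3950
χ² = 0.3072 + 0.3950 = 0.7022 ≈ 0.702

0.702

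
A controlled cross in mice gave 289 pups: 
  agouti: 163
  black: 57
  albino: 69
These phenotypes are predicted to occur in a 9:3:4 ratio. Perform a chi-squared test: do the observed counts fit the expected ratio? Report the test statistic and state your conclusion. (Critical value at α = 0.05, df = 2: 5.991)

0.293; consistent

The 9:3:4 ratio has 16 parts, so with N = 289 the expected counts are:
  agouti: 289 × 9/16 = 162.5625
  black: 289 × 3/16 = 54.1875
  albino: 289 × 4/16 = 72.25
χ² = Σ (O − E)² / E
  agouti: (163 − 162.5625)² / 162.5625 = 0.0012
  black: (57 − 54.1875)² / 54.1875 = 0.1460
  albino: (69 − 72.25)² / 72.25 = 0.1462
χ² = 0.0012 + 0.1460 + 0.1462 = 0.2934 ≈ 0.293
Degrees of freedom = 3 − 1 = 2; critical value at α = 0.05 is 5.991.
Since 0.293 < 5.991, we fail to reject the null hypothesis — the data are consistent with the 9:3:4 ratio.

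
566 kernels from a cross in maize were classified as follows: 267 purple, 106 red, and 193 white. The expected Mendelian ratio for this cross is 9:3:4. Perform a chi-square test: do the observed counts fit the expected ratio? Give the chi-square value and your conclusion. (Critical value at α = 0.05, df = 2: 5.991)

27.034; not consistent

The 9:3:4 ratio has 16 parts, so with N = 566 the expected counts are:
  purple: 566 × 9/16 = 318.375
  red: 566 × 3/16 = 106.125
  white: 566 × 4/16 = 141.5
χ² = Σ (O − E)² / E
  purple: (267 − 318.375)² / 318.375 = 8.2902
  red: (106 − 106.125)² / 106.125 = 0.0001
  white: (193 − 141.5)² / 141.5 = 18.7438
χ² = 8.2902 + 0.0001 + 18.7438 = 27.0341 ≈ 27.034
Degrees of freedom = 3 − 1 = 2; critical value at α = 0.05 is 5.991.
Since 27.034 > 5.991, we reject the null hypothesis — the data do not fit the 9:3:4 ratio.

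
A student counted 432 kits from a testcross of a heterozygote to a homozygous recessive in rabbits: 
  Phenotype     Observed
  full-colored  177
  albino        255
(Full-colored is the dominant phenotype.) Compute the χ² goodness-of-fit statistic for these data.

A testcross of a heterozygote (Aa × aa) gives a 1:1 phenotypic ratio.
The 1:1 ratio has 2 parts, so with N = 432 the expected counts are:
  full-colored: 432 × 1/2 = 216
  albino: 432 × 1/2 = 216
χ² = Σ (O − E)² / E
  full-colored: (177 − 216)² / 216 = 7.0417
  albino: (255 − 216)² / 216 = 7.0417
χ² = 7.0417 + 7.0417 = 14.0834 ≈ 14.083

14.083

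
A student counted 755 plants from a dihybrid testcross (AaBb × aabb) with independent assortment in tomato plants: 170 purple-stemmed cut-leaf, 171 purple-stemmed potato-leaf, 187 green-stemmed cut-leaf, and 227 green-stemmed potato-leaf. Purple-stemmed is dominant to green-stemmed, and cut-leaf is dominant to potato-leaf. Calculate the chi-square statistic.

A dihybrid testcross with independent assortment gives a 1:1:1:1 ratio.
Under the 1:1:1:1 hypothesis (Σ ratio = 4, N = 755):
  purple-stemmed cut-leaf: 755 × 1/4 = 188.75
  purple-stemmed potato-leaf: 755 × 1/4 = 188.75
  green-stemmed cut-leaf: 755 × 1/4 = 188.75
  green-stemmed potato-leaf: 755 × 1/4 = 188.75
χ² = Σ (O − E)² / E
  purple-stemmed cut-leaf: (170 − 188.75)² / 188.75 = 1.8626
  purple-stemmed potato-leaf: (171 − 188.75)² / 188.75 = 1.6692
  green-stemmed cut-leaf: (187 − 188.75)² / 188.75 = 0.0162
  green-stemmed potato-leaf: (227 − 188.75)² / 188.75 = 7.7513
χ² = 1.8626 + 1.6692 + 0.0162 + 7.7513 = 11.2993 ≈ 11.299

11.299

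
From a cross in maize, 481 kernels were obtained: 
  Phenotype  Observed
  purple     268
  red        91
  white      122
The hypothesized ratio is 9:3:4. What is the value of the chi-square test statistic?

0.057

Expected counts for N = 481 under a 9:3:4 ratio (total parts = 16):
  purple: 481 × 9/16 = 270.5625
  red: 481 × 3/16 = 90.1875
  white: 481 × 4/16 = 120.25
χ² = Σ (O − E)² / E
  purple: (268 − 270.5625)² / 270.5625 = 0.0243
  red: (91 − 90.1875)² / 90.1875 = 0.0073
  white: (122 − 120.25)² / 120.25 = 0.0255
χ² = 0.0243 + 0.0073 + 0.0255 = 0.0571 ≈ 0.057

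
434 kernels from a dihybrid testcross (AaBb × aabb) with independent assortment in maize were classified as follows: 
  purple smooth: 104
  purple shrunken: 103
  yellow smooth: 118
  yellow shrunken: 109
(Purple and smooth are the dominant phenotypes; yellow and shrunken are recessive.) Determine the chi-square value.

1.300

A dihybrid testcross with independent assortment gives a 1:1:1:1 ratio.
Total ratio parts = 4. Expected numbers out of 434:
  purple smooth: 434 × 1/4 = 108.5
  purple shrunken: 434 × 1/4 = 108.5
  yellow smooth: 434 × 1/4 = 108.5
  yellow shrunken: 434 × 1/4 = 108.5
χ² = Σ (O − E)² / E
  purple smooth: (104 − 108.5)² / 108.5 = 0.1866
  purple shrunken: (103 − 108.5)² / 108.5 = 0.2788
  yellow smooth: (118 − 108.5)² / 108.5 = 0.8318
  yellow shrunken: (109 − 108.5)² / 108.5 = 0.0023
χ² = 0.1866 + 0.2788 + 0.8318 + 0.0023 = 1.2995 ≈ 1.300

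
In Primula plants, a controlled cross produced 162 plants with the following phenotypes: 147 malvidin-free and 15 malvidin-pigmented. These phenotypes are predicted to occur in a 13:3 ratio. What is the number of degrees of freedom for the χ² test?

1

A goodness-of-fit test with 2 phenotype classes has df = 2 − 1 = 1.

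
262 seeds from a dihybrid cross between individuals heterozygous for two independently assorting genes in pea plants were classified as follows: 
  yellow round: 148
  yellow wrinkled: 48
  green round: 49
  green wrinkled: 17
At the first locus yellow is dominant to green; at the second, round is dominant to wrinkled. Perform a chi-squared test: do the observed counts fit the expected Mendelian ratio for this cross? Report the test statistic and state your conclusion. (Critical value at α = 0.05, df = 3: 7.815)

0.053; consistent

A dihybrid F₂ with independent assortment and complete dominance at both loci gives a 9:3:3:1 phenotypic ratio.
Expected counts for N = 262 under a 9:3:3:1 ratio (total parts = 16):
  yellow round: 262 × 9/16 = 147.375
  yellow wrinkled: 262 × 3/16 = 49.125
  green round: 262 × 3/16 = 49.125
  green wrinkled: 262 × 1/16 = 16.375
χ² = Σ (O − E)² / E
  yellow round: (148 − 147.375)² / 147.375 = 0.0027
  yellow wrinkled: (48 − 49.125)² / 49.125 = 0.0258
  green round: (49 − 49.125)² / 49.125 = 0.0003
  green wrinkled: (17 − 16.375)² / 16.375 = 0.0239
χ² = 0.0027 + 0.0258 + 0.0003 + 0.0239 = 0.0527 ≈ 0.053
Degrees of freedom = 4 − 1 = 3; critical value at α = 0.05 is 7.815.
Since 0.053 < 7.815, we fail to reject the null hypothesis — the data are consistent with the 9:3:3:1 ratio.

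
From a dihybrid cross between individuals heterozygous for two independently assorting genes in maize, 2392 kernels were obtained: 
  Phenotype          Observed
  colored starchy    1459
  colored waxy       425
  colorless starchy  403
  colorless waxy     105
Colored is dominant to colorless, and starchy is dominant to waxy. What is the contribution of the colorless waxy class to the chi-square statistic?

13.246

A dihybrid F₂ with independent assortment and complete dominance at both loci gives a 9:3:3:1 phenotypic ratio.
Under the 9:3:3:1 hypothesis (Σ ratio = 16, N = 2392):
  colored starchy: 2392 × 9/16 = 1345.5
  colored waxy: 2392 × 3/16 = 448.5
  colorless starchy: 2392 × 3/16 = 448.5
  colorless waxy: 2392 × 1/16 = 149.5
Contribution of colorless waxy: (105 − 149.5)² / 149.5 = 13.2458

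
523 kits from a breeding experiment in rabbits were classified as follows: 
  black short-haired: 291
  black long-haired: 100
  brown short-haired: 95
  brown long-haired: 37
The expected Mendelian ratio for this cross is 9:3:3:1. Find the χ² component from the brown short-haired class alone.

The 9:3:3:1 ratio has 16 parts, so with N = 523 the expected counts are:
  black short-haired: 523 × 9/16 = 294.1875
  black long-haired: 523 × 3/16 = 98.0625
  brown short-haired: 523 × 3/16 = 98.0625
  brown long-haired: 523 × 1/16 = 32.6875
Contribution of brown short-haired: (95 − 98.0625)² / 98.0625 = 0.0956

0.096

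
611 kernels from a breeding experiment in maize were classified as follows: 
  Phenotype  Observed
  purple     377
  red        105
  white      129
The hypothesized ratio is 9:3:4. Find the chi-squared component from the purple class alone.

3.229

Under the 9:3:4 hypothesis (Σ ratio = 16, N = 611):
  purple: 611 × 9/16 = 343.6875
  red: 611 × 3/16 = 114.5625
  white: 611 × 4/16 = 152.75
Contribution of purple: (377 − 343.6875)² / 343.6875 = 3.2289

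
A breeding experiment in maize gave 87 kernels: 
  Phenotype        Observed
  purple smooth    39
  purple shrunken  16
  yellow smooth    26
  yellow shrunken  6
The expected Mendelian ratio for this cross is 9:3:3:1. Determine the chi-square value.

Under the 9:3:3:1 hypothesis (Σ ratio = 16, N = 87):
  purple smooth: 87 × 9/16 = 48.9375
  purple shrunken: 87 × 3/16 = 16.3125
  yellow smooth: 87 × 3/16 = 16.3125
  yellow shrunken: 87 × 1/16 = 5.4375
χ² = Σ (O − E)² / E
  purple smooth: (39 − 48.9375)² / 48.9375 = 2.0180
  purple shrunken: (16 − 16.3125)² / 16.3125 = 0.0060
  yellow smooth: (26 − 16.3125)² / 16.3125 = 5.7531
  yellow shrunken: (6 − 5.4375)² / 5.4375 = 0.0582
χ² = 2.0180 + 0.0060 + 5.7531 + 0.0582 = 7.8353 ≈ 7.835

7.835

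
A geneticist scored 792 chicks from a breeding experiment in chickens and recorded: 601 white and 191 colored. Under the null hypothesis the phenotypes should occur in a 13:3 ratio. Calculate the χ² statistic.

Total ratio parts = 16. Expected numbers out of 792:
  white: 792 × 13/16 = 643.5
  colored: 792 × 3/16 = 148.5
χ² = Σ (O − E)² / E
  white: (601 − 643.5)² / 643.5 = 2.8069
  colored: (191 − 148.5)² / 148.5 = 12.1633
χ² = 2.8069 + 12.1633 = 14.9702 ≈ 14.970

14.970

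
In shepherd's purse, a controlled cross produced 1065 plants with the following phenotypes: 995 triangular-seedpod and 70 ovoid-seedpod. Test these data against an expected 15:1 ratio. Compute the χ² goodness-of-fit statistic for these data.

0.189

Under the 15:1 hypothesis (Σ ratio = 16, N = 1065):
  triangular-seedpod: 1065 × 15/16 = 998.4375
  ovoid-seedpod: 1065 × 1/16 = 66.5625
χ² = Σ (O − E)² / E
  triangular-seedpod: (995 − 998.4375)² / 998.4375 = 0.0118
  ovoid-seedpod: (70 − 66.5625)² / 66.5625 = 0.1775
χ² = 0.0118 + 0.1775 = 0.1893 ≈ 0.189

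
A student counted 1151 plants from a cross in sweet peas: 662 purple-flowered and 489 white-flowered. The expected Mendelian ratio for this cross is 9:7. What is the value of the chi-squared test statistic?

0.749

Under the 9:7 hypothesis (Σ ratio = 16, N = 1151):
  purple-flowered: 1151 × 9/16 = 647.4375
  white-flowered: 1151 × 7/16 = 503.5625
χ² = Σ (O − E)² / E
  purple-flowered: (662 − 647.4375)² / 647.4375 = 0.3275
  white-flowered: (489 − 503.5625)² / 503.5625 = 0.4211
χ² = 0.3275 + 0.4211 = 0.7486 ≈ 0.749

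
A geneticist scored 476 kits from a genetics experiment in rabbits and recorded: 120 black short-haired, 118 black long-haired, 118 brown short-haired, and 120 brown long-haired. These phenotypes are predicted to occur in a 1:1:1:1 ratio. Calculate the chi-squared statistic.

0.034

The 1:1:1:1 ratio has 4 parts, so with N = 476 the expected counts are:
  black short-haired: 476 × 1/4 = 119
  black long-haired: 476 × 1/4 = 119
  brown short-haired: 476 × 1/4 = 119
  brown long-haired: 476 × 1/4 = 119
χ² = Σ (O − E)² / E
  black short-haired: (120 − 119)² / 119 = 0.0084
  black long-haired: (118 − 119)² / 119 = 0.0084
  brown short-haired: (118 − 119)² / 119 = 0.0084
  brown long-haired: (120 − 119)² / 119 = 0.0084
χ² = 0.0084 + 0.0084 + 0.0084 + 0.0084 = 0.0336 ≈ 0.034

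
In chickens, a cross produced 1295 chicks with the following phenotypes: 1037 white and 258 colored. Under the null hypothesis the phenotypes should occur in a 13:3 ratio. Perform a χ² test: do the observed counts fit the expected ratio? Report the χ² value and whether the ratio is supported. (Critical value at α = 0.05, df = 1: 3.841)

1.169; consistent

Total ratio parts = 16. Expected numbers out of 1295:
  white: 1295 × 13/16 = 1052.1875
  colored: 1295 × 3/16 = 242.8125
χ² = Σ (O − E)² / E
  white: (1037 − 1052.1875)² / 1052.1875 = 0.2192
  colored: (258 − 242.8125)² / 242.8125 = 0.9500
χ² = 0.2192 + 0.9500 = 1.1692 ≈ 1.169
Degrees of freedom = 2 − 1 = 1; critical value at α = 0.05 is 3.841.
Since 1.169 < 3.841, we fail to reject the null hypothesis — the data are consistent with the 13:3 ratio.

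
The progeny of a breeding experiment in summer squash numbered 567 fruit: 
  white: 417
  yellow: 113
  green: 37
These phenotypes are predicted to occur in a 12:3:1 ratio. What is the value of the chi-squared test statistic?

The 12:3:1 ratio has 16 parts, so with N = 567 the expected counts are:
  white: 567 × 12/16 = 425.25
  yellow: 567 × 3/16 = 106.3125
  green: 567 × 1/16 = 35.4375
χ² = Σ (O − E)² / E
  white: (417 − 425.25)² / 425.25 = 0.1601
  yellow: (113 − 106.3125)² / 106.3125 = 0.4207
  green: (37 − 35.4375)² / 35.4375 = 0.0689
χ² = 0.1601 + 0.4207 + 0.0689 = 0.6497 ≈ 0.650

0.650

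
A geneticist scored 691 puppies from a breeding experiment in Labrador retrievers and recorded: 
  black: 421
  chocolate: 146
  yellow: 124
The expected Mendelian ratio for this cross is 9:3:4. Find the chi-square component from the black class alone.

2.686

Expected counts for N = 691 under a 9:3:4 ratio (total parts = 16):
  black: 691 × 9/16 = 388.6875
  chocolate: 691 × 3/16 = 129.5625
  yellow: 691 × 4/16 = 172.75
Contribution of black: (421 − 388.6875)² / 388.6875 = 2.6862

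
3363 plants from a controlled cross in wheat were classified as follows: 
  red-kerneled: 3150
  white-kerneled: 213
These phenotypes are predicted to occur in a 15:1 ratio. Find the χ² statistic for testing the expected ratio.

0.040

The 15:1 ratio has 16 parts, so with N = 3363 the expected counts are:
  red-kerneled: 3363 × 15/16 = 3152.8125
  white-kerneled: 3363 × 1/16 = 210.1875
χ² = Σ (O − E)² / E
  red-kerneled: (3150 − 3152.8125)² / 3152.8125 = 0.0025
  white-kerneled: (213 − 210.1875)² / 210.1875 = 0.0376
χ² = 0.0025 + 0.0376 = 0.0401 ≈ 0.040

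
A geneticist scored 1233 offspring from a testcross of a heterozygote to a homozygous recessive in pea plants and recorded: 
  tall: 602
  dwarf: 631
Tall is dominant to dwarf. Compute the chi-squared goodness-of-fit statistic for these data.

0.682

A testcross of a heterozygote (Aa × aa) gives a 1:1 phenotypic ratio.
The 1:1 ratio has 2 parts, so with N = 1233 the expected counts are:
  tall: 1233 × 1/2 = 616.5
  dwarf: 1233 × 1/2 = 616.5
χ² = Σ (O − E)² / E
  tall: (602 − 616.5)² / 616.5 = 0.3410
  dwarf: (631 − 616.5)² / 616.5 = 0.3410
χ² = 0.3410 + 0.3410 = 0.682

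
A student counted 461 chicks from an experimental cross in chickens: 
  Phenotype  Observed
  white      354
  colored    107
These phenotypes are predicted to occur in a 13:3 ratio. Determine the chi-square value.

6.020

The 13:3 ratio has 16 parts, so with N = 461 the expected counts are:
  white: 461 × 13/16 = 374.5625
  colored: 461 × 3/16 = 86.4375
χ² = Σ (O − E)² / E
  white: (354 − 374.5625)² / 374.5625 = 1.1288
  colored: (107 − 86.4375)² / 86.4375 = 4.8916
χ² = 1.1288 + 4.8916 = 6.0204 ≈ 6.020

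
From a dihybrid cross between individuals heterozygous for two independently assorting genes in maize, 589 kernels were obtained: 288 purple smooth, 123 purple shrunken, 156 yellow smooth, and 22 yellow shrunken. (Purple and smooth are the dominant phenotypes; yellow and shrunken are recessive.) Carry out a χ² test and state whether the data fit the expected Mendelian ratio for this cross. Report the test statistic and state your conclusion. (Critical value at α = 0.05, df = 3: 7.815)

31.849; not consistent

A dihybrid F₂ with independent assortment and complete dominance at both loci gives a 9:3:3:1 phenotypic ratio.
The 9:3:3:1 ratio has 16 parts, so with N = 589 the expected counts are:
  purple smooth: 589 × 9/16 = 331.3125
  purple shrunken: 589 × 3/16 = 110.4375
  yellow smooth: 589 × 3/16 = 110.4375
  yellow shrunken: 589 × 1/16 = 36.8125
χ² = Σ (O − E)² / E
  purple smooth: (288 − 331.3125)² / 331.3125 = 5.6622
  purple shrunken: (123 − 110.4375)² / 110.4375 = 1.4290
  yellow smooth: (156 − 110.4375)² / 110.4375 = 18.7974
  yellow shrunken: (22 − 36.8125)² / 36.8125 = 5.9602
χ² = 5.6622 + 1.4290 + 18.7974 + 5.9602 = 31.8488 ≈ 31.849
Degrees of freedom = 4 − 1 = 3; critical value at α = 0.05 is 7.815.
Since 31.849 > 7.815, we reject the null hypothesis — the data do not fit the 9:3:3:1 ratio.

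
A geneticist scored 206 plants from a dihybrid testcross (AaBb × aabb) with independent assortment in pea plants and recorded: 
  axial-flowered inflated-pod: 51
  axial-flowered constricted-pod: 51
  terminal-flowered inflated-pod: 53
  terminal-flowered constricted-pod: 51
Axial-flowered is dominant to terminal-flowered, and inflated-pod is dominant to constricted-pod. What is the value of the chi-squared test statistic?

A dihybrid testcross with independent assortment gives a 1:1:1:1 ratio.
Under the 1:1:1:1 hypothesis (Σ ratio = 4, N = 206):
  axial-flowered inflated-pod: 206 × 1/4 = 51.5
  axial-flowered constricted-pod: 206 × 1/4 = 51.5
  terminal-flowered inflated-pod: 206 × 1/4 = 51.5
  terminal-flowered constricted-pod: 206 × 1/4 = 51.5
χ² = Σ (O − E)² / E
  axial-flowered inflated-pod: (51 − 51.5)² / 51.5 = 0.0049
  axial-flowered constricted-pod: (51 − 51.5)² / 51.5 = 0.0049
  terminal-flowered inflated-pod: (53 − 51.5)² / 51.5 = 0.0437
  terminal-flowered constricted-pod: (51 − 51.5)² / 51.5 = 0.0049
χ² = 0.0049 + 0.0049 + 0.0437 + 0.0049 = 0.0584 ≈ 0.058

0.058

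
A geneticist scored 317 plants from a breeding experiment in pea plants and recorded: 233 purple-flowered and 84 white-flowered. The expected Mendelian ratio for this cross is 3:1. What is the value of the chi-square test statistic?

Total ratio parts = 4. Expected numbers out of 317:
  purple-flowered: 317 × 3/4 = 237.75
  white-flowered: 317 × 1/4 = 79.25
χ² = Σ (O − E)² / E
  purple-flowered: (233 − 237.75)² / 237.75 = 0.0949
  white-flowered: (84 − 79.25)² / 79.25 = 0.2847
χ² = 0.0949 + 0.2847 = 0.3796 ≈ 0.380

0.380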